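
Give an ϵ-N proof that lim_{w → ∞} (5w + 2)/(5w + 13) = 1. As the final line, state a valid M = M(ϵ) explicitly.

M = (11/5)/ϵ

Let ϵ > 0 be given. We seek M > 0 such that w > M implies |(5w + 2)/(5w + 13) − 1| < ϵ.
(5w + 2)/(5w + 13) − 1 = (5(5w + 2) − 5(5w + 13)) / (5(5w + 13)) = -55/(5(5w + 13)).
For w > 0 we have 5w + 13 > 5w, so |(5w + 2)/(5w + 13) − 1| = 55/(5(5w + 13)) < 55/(5·5w) = (11/5)/w.
Thus |(5w + 2)/(5w + 13) − 1| < ϵ whenever w > (11/5)/ϵ.
Take M = (11/5)/ϵ. If w > M then |(5w + 2)/(5w + 13) − 1| < (11/5)/w < ϵ.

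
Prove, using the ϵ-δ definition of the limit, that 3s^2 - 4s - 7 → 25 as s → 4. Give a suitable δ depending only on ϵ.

δ = min(1, ϵ/23)

Fix ϵ > 0. We want δ > 0 such that 0 < |s − 4| < δ implies |(3s^2 - 4s - 7) − 25| < ϵ.
(3s^2 - 4s - 7) − 25 = 3s^2 - 4s - 32 = (s − 4)(3s + 8).
So |(3s^2 - 4s - 7) − 25| = |s − 4|·|3s + 8|.
Assume first that |s − 4| < 1, so |s| < 5. Then |3s + 8| ≤ 3·5 + 8 = 23.
Hence |(3s^2 - 4s - 7) − 25| ≤ 23|s − 4| < ϵ provided |s − 4| < ϵ/23.
Choosing δ = min(1, ϵ/23) ensures both conditions, hence |(3s^2 - 4s - 7) − 25| < ϵ.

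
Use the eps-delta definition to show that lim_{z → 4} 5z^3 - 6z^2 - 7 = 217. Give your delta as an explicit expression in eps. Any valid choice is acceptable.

Fix eps > 0. We want delta > 0 such that 0 < |z − 4| < delta implies |(5z^3 - 6z^2 - 7) − 217| < eps.
(5z^3 - 6z^2 - 7) − 217 = 5z^3 - 6z^2 - 224 = (z − 4)(5z^2 + 14z + 56).
So |(5z^3 - 6z^2 - 7) − 217| = |z − 4|·|5z^2 + 14z + 56|.
Require delta ≤ 1. Then |z − 4| < 1 gives |z| < 5, and by the triangle inequality |5z^2 + 14z + 56| ≤ 5·5^2 + 14·5 + 56 = 251.
Hence |(5z^3 - 6z^2 - 7) − 217| ≤ 251|z − 4| < eps provided |z − 4| < eps/251.
Choosing delta = min(1, eps/251) ensures both conditions, hence |(5z^3 - 6z^2 - 7) − 217| < eps.

delta = min(1, eps/251)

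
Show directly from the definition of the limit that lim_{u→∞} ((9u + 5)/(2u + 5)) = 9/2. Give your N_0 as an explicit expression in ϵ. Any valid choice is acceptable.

N_0 = (35/4)/ϵ

Fix ϵ > 0. We seek N_0 > 0 such that u > N_0 implies |(9u + 5)/(2u + 5) − (9/2)| < ϵ.
(9u + 5)/(2u + 5) − (9/2) = (2(9u + 5) − 9(2u + 5)) / (2(2u + 5)) = -35/(2(2u + 5)).
For u > 0 we have 2u + 5 > 2u, so |(9u + 5)/(2u + 5) − (9/2)| = 35/(2(2u + 5)) < 35/(2·2u) = (35/4)/u.
Thus |(9u + 5)/(2u + 5) − (9/2)| < ϵ whenever u > (35/4)/ϵ.
Take N_0 = (35/4)/ϵ. If u > N_0 then |(9u + 5)/(2u + 5) − (9/2)| < (35/4)/u < ϵ.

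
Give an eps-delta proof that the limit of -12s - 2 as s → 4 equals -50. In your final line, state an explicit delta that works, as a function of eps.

Let eps > 0 be given. We need delta > 0 so that 0 < |s − 4| < delta implies |(-12s - 2) + 50| < eps.
|(-12s - 2) + 50| = |-12s + 48| = 12|s − 4|.
So 12|s − 4| < eps exactly when |s − 4| < eps/12.
Choosing delta = eps/12 gives |(-12s - 2) + 50| = 12|s − 4| < eps whenever |s − 4| < delta.

delta = eps/12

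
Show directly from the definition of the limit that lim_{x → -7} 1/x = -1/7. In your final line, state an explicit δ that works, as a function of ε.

δ = min(7/2, (49/2)ε)

Let ε > 0. We seek δ > 0 such that 0 < |x + 7| < δ implies |1/x + 1/7| < ε.
|1/x + 1/7| = |-7 − x|/(7·|x|) = |x + 7|/(7|x|).
Require δ ≤ 7/2 so that |x| > 7 − 7/2 = 7/2, hence 7|x| > 49/2.
Then |1/x + 1/7| < |x + 7|/(49/2), which is < ε when |x + 7| < (49/2)ε.
Take δ = min(7/2, (49/2)ε). Then 0 < |x + 7| < δ gives both |x + 7| < 7/2 and |x + 7| < (49/2)ε, so |1/x + 1/7| < ε.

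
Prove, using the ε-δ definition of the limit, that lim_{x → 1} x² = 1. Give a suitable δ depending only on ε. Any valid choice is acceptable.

Suppose ε > 0. We seek δ > 0 with 0 < |x − 1| < δ ⇒ |x² − 1| < ε.
Factor: x² − 1 = (x − 1)(x + 1), so |x² − 1| = |x − 1|·|x + 1|.
Impose δ ≤ 1 so that |x| < 2; then |x + 1| ≤ 3.
Hence |x² − 1| ≤ 3|x − 1|, which is < ε once |x − 1| < ε/3.
Take δ = min(1, ε/3). If 0 < |x − 1| < δ then both bounds hold and |x² − 1| ≤ 3|x − 1| < 3·(ε/3) = ε.

δ = min(1, ε/3)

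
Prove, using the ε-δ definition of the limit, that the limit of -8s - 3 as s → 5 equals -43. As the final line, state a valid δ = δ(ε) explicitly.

Fix ε > 0. We need δ > 0 so that 0 < |s − 5| < δ implies |(-8s - 3) + 43| < ε.
Since (-8s - 3) + 43 = -8(s − 5), we have |(-8s - 3) + 43| = 8|s − 5|.
Thus it suffices that |s − 5| < ε/8.
Take δ = ε/8. If 0 < |s − 5| < δ then |(-8s - 3) + 43| = 8|s − 5| < 8·(ε/8) = ε.

δ = ε/8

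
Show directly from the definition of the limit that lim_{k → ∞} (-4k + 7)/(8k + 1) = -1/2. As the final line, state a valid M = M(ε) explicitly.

Let ε > 0 be given. For k ≥ 1, |(-4k + 7)/(8k + 1) + 1/2| = |60|/(8(8k + 1)) = 60/(8(8k + 1)).
Since 8k + 1 ≥ 8k for k ≥ 1, this is ≤ 60/(8·8k) = (15/16)/k.
So |(-4k + 7)/(8k + 1) + 1/2| < ε whenever k > (15/16)/ε.
Take M = (15/16)/ε. If k > M then |(-4k + 7)/(8k + 1) + 1/2| ≤ (15/16)/k < ε.

M = (15/16)/ε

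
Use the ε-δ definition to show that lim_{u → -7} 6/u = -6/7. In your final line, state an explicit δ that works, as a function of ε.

δ = min(7/2, (49/12)ε)

Let ε > 0. We seek δ > 0 such that 0 < |u + 7| < δ implies |6/u + 6/7| < ε.
|6/u + 6/7| = 6·|-7 − u|/(7·|u|) = 6|u + 7|/(7|u|).
Restrict δ ≤ 7/2. Then |u + 7| < 7/2 gives |u| > 7/2, so 7|u| > 49/2.
Then |6/u + 6/7| < 6|u + 7|/(49/2), which is < ε when |u + 7| < (49/12)ε.
Take δ = min(7/2, (49/12)ε). Then 0 < |u + 7| < δ gives both |u + 7| < 7/2 and |u + 7| < (49/12)ε, so |6/u + 6/7| < ε.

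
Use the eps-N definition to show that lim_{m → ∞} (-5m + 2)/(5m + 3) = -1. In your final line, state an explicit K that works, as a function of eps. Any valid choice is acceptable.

K = 1/eps

Let eps > 0. For m ≥ 1, |(-5m + 2)/(5m + 3) + 1| = |25|/(5(5m + 3)) = 25/(5(5m + 3)).
Since 5m + 3 ≥ 5m for m ≥ 1, this is ≤ 25/(5·5m) = 1/m.
So |(-5m + 2)/(5m + 3) + 1| < eps whenever m > 1/eps.
Take K = 1/eps. If m > K then |(-5m + 2)/(5m + 3) + 1| ≤ 1/m < eps.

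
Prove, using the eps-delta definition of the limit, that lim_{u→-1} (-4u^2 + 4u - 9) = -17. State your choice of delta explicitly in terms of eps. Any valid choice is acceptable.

Fix eps > 0. We want delta > 0 such that 0 < |u + 1| < delta implies |(-4u^2 + 4u - 9) + 17| < eps.
(-4u^2 + 4u - 9) + 17 = -4u^2 + 4u + 8 = (u + 1)(-4u + 8).
So |(-4u^2 + 4u - 9) + 17| = |u + 1|·|-4u + 8|.
Require delta ≤ 1. Then |u + 1| < 1 gives |u| < 2, and by the triangle inequality |-4u + 8| ≤ 4·2 + 8 = 16.
Hence |(-4u^2 + 4u - 9) + 17| ≤ 16|u + 1| < eps provided |u + 1| < eps/16.
Take delta = min(1, eps/16). Then 0 < |u + 1| < delta gives both |u + 1| < 1 and |u + 1| < eps/16, so |(-4u^2 + 4u - 9) + 17| < eps.

delta = min(1, eps/16)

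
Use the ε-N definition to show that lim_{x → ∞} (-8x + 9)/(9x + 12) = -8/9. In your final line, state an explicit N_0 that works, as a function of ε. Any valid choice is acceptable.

Let ε > 0. We seek N_0 > 0 such that x > N_0 implies |(-8x + 9)/(9x + 12) + 8/9| < ε.
(-8x + 9)/(9x + 12) + 8/9 = (9(-8x + 9) − (-8)(9x + 12)) / (9(9x + 12)) = 177/(9(9x + 12)).
For x > 0 we have 9x + 12 > 9x, so |(-8x + 9)/(9x + 12) + 8/9| = 177/(9(9x + 12)) < 177/(9·9x) = (59/27)/x.
Thus |(-8x + 9)/(9x + 12) + 8/9| < ε whenever x > (59/27)/ε.
Take N_0 = (59/27)/ε. If x > N_0 then |(-8x + 9)/(9x + 12) + 8/9| < (59/27)/x < ε.

N_0 = (59/27)/ε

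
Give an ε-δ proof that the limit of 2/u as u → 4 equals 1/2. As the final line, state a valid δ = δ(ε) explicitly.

Let ε > 0 be given. We seek δ > 0 such that 0 < |u − 4| < δ implies |2/u − (1/2)| < ε.
|2/u − (1/2)| = 2·|4 − u|/(4·|u|) = 2|u − 4|/(4|u|).
Restrict δ ≤ 2. Then |u − 4| < 2 gives |u| > 2, so 4|u| > 8.
Then |2/u − (1/2)| < 2|u − 4|/8, which is < ε when |u − 4| < 4ε.
Take δ = min(2, 4ε). Then 0 < |u − 4| < δ gives both |u − 4| < 2 and |u − 4| < 4ε, so |2/u − (1/2)| < ε.

δ = min(2, 4ε)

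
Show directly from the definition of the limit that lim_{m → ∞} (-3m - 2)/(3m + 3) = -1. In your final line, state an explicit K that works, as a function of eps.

Fix eps > 0. For m ≥ 1, |(-3m - 2)/(3m + 3) + 1| = |3|/(3(3m + 3)) = 3/(3(3m + 3)).
Since 3m + 3 ≥ 3m for m ≥ 1, this is ≤ 3/(3·3m) = (1/3)/m.
So |(-3m - 2)/(3m + 3) + 1| < eps whenever m > (1/3)/eps.
Take K = (1/3)/eps. If m > K then |(-3m - 2)/(3m + 3) + 1| ≤ (1/3)/m < eps.

K = (1/3)/eps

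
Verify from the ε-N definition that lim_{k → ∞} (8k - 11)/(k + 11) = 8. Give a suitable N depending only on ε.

N = 99/ε

Let ε > 0. For k ≥ 1, |(8k - 11)/(k + 11) − 8| = |-99|/((k + 11)) = 99/((k + 11)).
Since k + 11 ≥ k for k ≥ 1, this is ≤ 99/(k) = 99/k.
So |(8k - 11)/(k + 11) − 8| < ε whenever k > 99/ε.
Take N = 99/ε. If k > N then |(8k - 11)/(k + 11) − 8| ≤ 99/k < ε.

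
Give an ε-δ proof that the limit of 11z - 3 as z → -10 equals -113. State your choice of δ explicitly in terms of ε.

δ = ε/11

Suppose ε > 0. We need δ > 0 so that 0 < |z + 10| < δ implies |(11z - 3) + 113| < ε.
Since (11z - 3) + 113 = 11(z + 10), we have |(11z - 3) + 113| = 11|z + 10|.
So 11|z + 10| < ε exactly when |z + 10| < ε/11.
Take δ = ε/11. If 0 < |z + 10| < δ then |(11z - 3) + 113| = 11|z + 10| < 11·(ε/11) = ε.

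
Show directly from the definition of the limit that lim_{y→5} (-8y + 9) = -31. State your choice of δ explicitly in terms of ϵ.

δ = ϵ/8

Let ϵ > 0. We need δ > 0 so that 0 < |y − 5| < δ implies |(-8y + 9) + 31| < ϵ.
Since (-8y + 9) + 31 = -8(y − 5), we have |(-8y + 9) + 31| = 8|y − 5|.
So 8|y − 5| < ϵ exactly when |y − 5| < ϵ/8.
Choosing δ = ϵ/8 gives |(-8y + 9) + 31| = 8|y − 5| < ϵ whenever |y − 5| < δ.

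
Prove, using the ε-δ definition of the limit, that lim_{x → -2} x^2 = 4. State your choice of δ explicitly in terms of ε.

δ = min(1, ε/5)

Let ε > 0. We seek δ > 0 with 0 < |x + 2| < δ ⇒ |x^2 − 4| < ε.
Factor: x^2 − 4 = (x + 2)(x - 2), so |x^2 − 4| = |x + 2|·|x - 2|.
Restrict δ ≤ 1. Then |x + 2| < 1 gives |x| < 3, so by the triangle inequality |x - 2| ≤ 3 + 2 = 5.
Hence |x^2 − 4| ≤ 5|x + 2|, which is < ε once |x + 2| < ε/5.
Take δ = min(1, ε/5). If 0 < |x + 2| < δ then both bounds hold and |x^2 − 4| ≤ 5|x + 2| < 5·(ε/5) = ε.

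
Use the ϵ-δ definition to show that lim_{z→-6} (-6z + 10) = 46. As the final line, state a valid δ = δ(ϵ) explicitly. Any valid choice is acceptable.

Fix ϵ > 0. We need δ > 0 so that 0 < |z + 6| < δ implies |(-6z + 10) − 46| < ϵ.
Since (-6z + 10) − 46 = -6(z + 6), we have |(-6z + 10) − 46| = 6|z + 6|.
Thus it suffices that |z + 6| < ϵ/6.
Take δ = ϵ/6. If 0 < |z + 6| < δ then |(-6z + 10) − 46| = 6|z + 6| < 6·(ϵ/6) = ϵ.

δ = ϵ/6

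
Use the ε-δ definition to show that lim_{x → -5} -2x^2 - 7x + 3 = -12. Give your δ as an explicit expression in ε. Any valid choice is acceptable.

Let ε > 0. We want δ > 0 such that 0 < |x + 5| < δ implies |(-2x^2 - 7x + 3) + 12| < ε.
(-2x^2 - 7x + 3) + 12 = -2x^2 - 7x + 15 = (x + 5)(-2x + 3).
So |(-2x^2 - 7x + 3) + 12| = |x + 5|·|-2x + 3|.
Assume first that |x + 5| < 2, so |x| < 7. Then |-2x + 3| ≤ 2·7 + 3 = 17.
Hence |(-2x^2 - 7x + 3) + 12| ≤ 17|x + 5| < ε provided |x + 5| < ε/17.
Take δ = min(2, ε/17). Then 0 < |x + 5| < δ gives both |x + 5| < 2 and |x + 5| < ε/17, so |(-2x^2 - 7x + 3) + 12| < ε.

δ = min(2, ε/17)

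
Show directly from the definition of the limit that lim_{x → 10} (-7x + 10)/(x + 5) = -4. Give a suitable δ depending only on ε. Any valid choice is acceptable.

δ = min(15/2, (5/2)ε)

Let ε > 0. We want δ > 0 with 0 < |x − 10| < δ ⇒ |(-7x + 10)/(x + 5) + 4| < ε.
Combining over a common denominator, (-7x + 10)/(x + 5) + 4 = [(-7x + 10)·15 − (-60)·(x + 5)] / [15·(x + 5)] = -45(x − 10) / (15(x + 5)).
So |(-7x + 10)/(x + 5) + 4| = 45|x − 10| / (15·|x + 5|).
Require δ ≤ 15/2, so |x + 5| ≥ |15| − |x − 10| > 15 − 15/2 = 15/2.
Hence |(-7x + 10)/(x + 5) + 4| < 45|x − 10|/(15·(15/2)) = (2/5)|x − 10|, which is < ε once |x − 10| < (5/2)ε.
Take δ = min(15/2, (5/2)ε). Then 0 < |x − 10| < δ forces both bounds, so |(-7x + 10)/(x + 5) + 4| < ε.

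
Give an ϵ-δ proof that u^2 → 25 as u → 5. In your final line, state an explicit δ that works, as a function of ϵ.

δ = min(2, ϵ/12)

Fix ϵ > 0. We seek δ > 0 with 0 < |u − 5| < δ ⇒ |u^2 − 25| < ϵ.
Factor: u^2 − 25 = (u − 5)(u + 5), so |u^2 − 25| = |u − 5|·|u + 5|.
Impose δ ≤ 2 so that |u| < 7; then |u + 5| ≤ 12.
Hence |u^2 − 25| ≤ 12|u − 5|, which is < ϵ once |u − 5| < ϵ/12.
Take δ = min(2, ϵ/12). If 0 < |u − 5| < δ then both bounds hold and |u^2 − 25| ≤ 12|u − 5| < 12·(ϵ/12) = ϵ.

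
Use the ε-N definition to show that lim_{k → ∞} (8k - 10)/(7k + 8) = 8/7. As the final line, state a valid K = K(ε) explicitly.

Let ε > 0. For k ≥ 1, |(8k - 10)/(7k + 8) − (8/7)| = |-134|/(7(7k + 8)) = 134/(7(7k + 8)).
Since 7k + 8 ≥ 7k for k ≥ 1, this is ≤ 134/(7·7k) = (134/49)/k.
So |(8k - 10)/(7k + 8) − (8/7)| < ε whenever k > (134/49)/ε.
Take K = (134/49)/ε. If k > K then |(8k - 10)/(7k + 8) − (8/7)| ≤ (134/49)/k < ε.

K = (134/49)/ε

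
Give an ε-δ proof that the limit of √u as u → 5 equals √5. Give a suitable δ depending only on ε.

Fix ε > 0. We want δ > 0 such that 0 < |u − 5| < δ implies |√u − √5| < ε.
Multiplying by the conjugate, |√u − √5| = |u − 5|/(√u + √5).
Restrict δ ≤ 5 so that |u − 5| < 5 forces u > 0, and then √u + √5 > √5.
Hence |√u − √5| < |u − 5|/√5, which is < ε once |u − 5| < √5·ε.
Take δ = min(5, √5·ε). If 0 < |u − 5| < δ then u > 0 and |√u − √5| < |u − 5|/√5 < ε.

δ = min(5, √5·ε)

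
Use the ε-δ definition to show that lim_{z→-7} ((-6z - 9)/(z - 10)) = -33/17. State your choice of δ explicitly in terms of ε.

δ = min(17/2, (289/138)ε)

Let ε > 0 be given. We want δ > 0 with 0 < |z + 7| < δ ⇒ |(-6z - 9)/(z - 10) + 33/17| < ε.
Combining over a common denominator, (-6z - 9)/(z - 10) + 33/17 = [(-6z - 9)·(-17) − 33·(z - 10)] / [(-17)·(z - 10)] = 69(z + 7) / ((-17)(z - 10)).
So |(-6z - 9)/(z - 10) + 33/17| = 69|z + 7| / (17·|z − 10|).
Restrict δ ≤ 17/2. Then |z + 7| < 17/2 gives |z − 10| = |(z + 7) + (-17)| ≥ 17 − 17/2 = 17/2.
Hence |(-6z - 9)/(z - 10) + 33/17| < 69|z + 7|/(17·(17/2)) = (138/289)|z + 7|, which is < ε once |z + 7| < (289/138)ε.
Take δ = min(17/2, (289/138)ε). Then 0 < |z + 7| < δ forces both bounds, so |(-6z - 9)/(z - 10) + 33/17| < ε.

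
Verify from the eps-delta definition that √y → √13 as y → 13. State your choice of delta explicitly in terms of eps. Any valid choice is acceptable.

delta = min(13, √13·eps)

Fix eps > 0. We want delta > 0 such that 0 < |y − 13| < delta implies |√y − √13| < eps.
Rationalise: √y − √13 = (y − 13)/(√y + √13), so |√y − √13| = |y − 13|/(√y + √13).
Restrict delta ≤ 13 so that |y − 13| < 13 forces y > 0, and then √y + √13 > √13.
Hence |√y − √13| < |y − 13|/√13, which is < eps once |y − 13| < √13·eps.
Take delta = min(13, √13·eps). If 0 < |y − 13| < delta then y > 0 and |√y − √13| < |y − 13|/√13 < eps.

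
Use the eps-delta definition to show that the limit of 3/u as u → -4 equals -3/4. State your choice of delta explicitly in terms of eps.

Fix eps > 0. We seek delta > 0 such that 0 < |u + 4| < delta implies |3/u + 3/4| < eps.
|3/u + 3/4| = 3·|-4 − u|/(4·|u|) = 3|u + 4|/(4|u|).
Restrict delta ≤ 2. Then |u + 4| < 2 gives |u| > 2, so 4|u| > 8.
Then |3/u + 3/4| < 3|u + 4|/8, which is < eps when |u + 4| < (8/3)eps.
Take delta = min(2, (8/3)eps). Then 0 < |u + 4| < delta gives both |u + 4| < 2 and |u + 4| < (8/3)eps, so |3/u + 3/4| < eps.

delta = min(2, (8/3)eps)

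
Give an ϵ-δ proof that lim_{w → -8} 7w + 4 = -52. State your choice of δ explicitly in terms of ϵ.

Suppose ϵ > 0. We need δ > 0 so that 0 < |w + 8| < δ implies |(7w + 4) + 52| < ϵ.
Since (7w + 4) + 52 = 7(w + 8), we have |(7w + 4) + 52| = 7|w + 8|.
Thus it suffices that |w + 8| < ϵ/7.
Take δ = ϵ/7. If 0 < |w + 8| < δ then |(7w + 4) + 52| = 7|w + 8| < 7·(ϵ/7) = ϵ.

δ = ϵ/7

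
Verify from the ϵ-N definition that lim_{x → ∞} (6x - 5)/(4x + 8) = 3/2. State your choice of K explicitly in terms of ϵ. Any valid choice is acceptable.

Let ϵ > 0. We seek K > 0 such that x > K implies |(6x - 5)/(4x + 8) − (3/2)| < ϵ.
(6x - 5)/(4x + 8) − (3/2) = (4(6x - 5) − 6(4x + 8)) / (4(4x + 8)) = -68/(4(4x + 8)).
For x > 0 we have 4x + 8 > 4x, so |(6x - 5)/(4x + 8) − (3/2)| = 68/(4(4x + 8)) < 68/(4·4x) = (17/4)/x.
Thus |(6x - 5)/(4x + 8) − (3/2)| < ϵ whenever x > (17/4)/ϵ.
Take K = (17/4)/ϵ. If x > K then |(6x - 5)/(4x + 8) − (3/2)| < (17/4)/x < ϵ.

K = (17/4)/ϵ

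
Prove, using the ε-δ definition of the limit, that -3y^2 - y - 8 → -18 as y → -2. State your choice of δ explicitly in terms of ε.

Suppose ε > 0. We want δ > 0 such that 0 < |y + 2| < δ implies |(-3y^2 - y - 8) + 18| < ε.
(-3y^2 - y - 8) + 18 = -3y^2 - y + 10 = (y + 2)(-3y + 5).
So |(-3y^2 - y - 8) + 18| = |y + 2|·|-3y + 5|.
Require δ ≤ 2. Then |y + 2| < 2 gives |y| < 4, and by the triangle inequality |-3y + 5| ≤ 3·4 + 5 = 17.
Hence |(-3y^2 - y - 8) + 18| ≤ 17|y + 2| < ε provided |y + 2| < ε/17.
Take δ = min(2, ε/17). Then 0 < |y + 2| < δ gives both |y + 2| < 2 and |y + 2| < ε/17, so |(-3y^2 - y - 8) + 18| < ε.

δ = min(2, ε/17)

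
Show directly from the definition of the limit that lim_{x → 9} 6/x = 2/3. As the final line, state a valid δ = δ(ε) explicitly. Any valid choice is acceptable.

δ = min(9/2, (27/4)ε)

Fix ε > 0. We seek δ > 0 such that 0 < |x − 9| < δ implies |6/x − (2/3)| < ε.
|6/x − (2/3)| = 6·|9 − x|/(9·|x|) = 6|x − 9|/(9|x|).
Restrict δ ≤ 9/2. Then |x − 9| < 9/2 gives |x| > 9/2, so 9|x| > 81/2.
Then |6/x − (2/3)| < 6|x − 9|/(81/2), which is < ε when |x − 9| < (27/4)ε.
Take δ = min(9/2, (27/4)ε). Then 0 < |x − 9| < δ gives both |x − 9| < 9/2 and |x − 9| < (27/4)ε, so |6/x − (2/3)| < ε.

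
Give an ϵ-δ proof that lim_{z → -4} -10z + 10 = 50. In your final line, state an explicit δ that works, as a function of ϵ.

Fix ϵ > 0. We need δ > 0 so that 0 < |z + 4| < δ implies |(-10z + 10) − 50| < ϵ.
|(-10z + 10) − 50| = |-10z - 40| = 10|z + 4|.
Thus it suffices that |z + 4| < ϵ/10.
Choosing δ = ϵ/10 gives |(-10z + 10) − 50| = 10|z + 4| < ϵ whenever |z + 4| < δ.

δ = ϵ/10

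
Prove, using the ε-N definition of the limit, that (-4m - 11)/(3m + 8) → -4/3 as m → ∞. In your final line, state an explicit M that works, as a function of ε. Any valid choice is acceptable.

Let ε > 0. For m ≥ 1, |(-4m - 11)/(3m + 8) + 4/3| = |-1|/(3(3m + 8)) = 1/(3(3m + 8)).
Since 3m + 8 ≥ 3m for m ≥ 1, this is ≤ 1/(3·3m) = (1/9)/m.
So |(-4m - 11)/(3m + 8) + 4/3| < ε whenever m > (1/9)/ε.
Take M = (1/9)/ε. If m > M then |(-4m - 11)/(3m + 8) + 4/3| ≤ (1/9)/m < ε.

M = (1/9)/ε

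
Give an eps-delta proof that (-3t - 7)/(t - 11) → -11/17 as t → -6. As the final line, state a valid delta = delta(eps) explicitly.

Fix eps > 0. We want delta > 0 with 0 < |t + 6| < delta ⇒ |(-3t - 7)/(t - 11) + 11/17| < eps.
Combining over a common denominator, (-3t - 7)/(t - 11) + 11/17 = [(-3t - 7)·(-17) − 11·(t - 11)] / [(-17)·(t - 11)] = 40(t + 6) / ((-17)(t - 11)).
So |(-3t - 7)/(t - 11) + 11/17| = 40|t + 6| / (17·|t − 11|).
Restrict delta ≤ 17/2. Then |t + 6| < 17/2 gives |t − 11| = |(t + 6) + (-17)| ≥ 17 − 17/2 = 17/2.
Hence |(-3t - 7)/(t - 11) + 11/17| < 40|t + 6|/(17·(17/2)) = (80/289)|t + 6|, which is < eps once |t + 6| < (289/80)eps.
Take delta = min(17/2, (289/80)eps). Then 0 < |t + 6| < delta forces both bounds, so |(-3t - 7)/(t - 11) + 11/17| < eps.

delta = min(17/2, (289/80)eps)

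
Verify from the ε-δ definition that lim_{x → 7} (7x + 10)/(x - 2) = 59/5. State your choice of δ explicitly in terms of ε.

Let ε > 0. We want δ > 0 with 0 < |x − 7| < δ ⇒ |(7x + 10)/(x - 2) − (59/5)| < ε.
Combining over a common denominator, (7x + 10)/(x - 2) − (59/5) = [(7x + 10)·5 − 59·(x - 2)] / [5·(x - 2)] = -24(x − 7) / (5(x - 2)).
So |(7x + 10)/(x - 2) − (59/5)| = 24|x − 7| / (5·|x − 2|).
Restrict δ ≤ 5/2. Then |x − 7| < 5/2 gives |x − 2| = |(x − 7) + 5| ≥ 5 − 5/2 = 5/2.
Hence |(7x + 10)/(x - 2) − (59/5)| < 24|x − 7|/(5·(5/2)) = (48/25)|x − 7|, which is < ε once |x − 7| < (25/48)ε.
Take δ = min(5/2, (25/48)ε). Then 0 < |x − 7| < δ forces both bounds, so |(7x + 10)/(x - 2) − (59/5)| < ε.

δ = min(5/2, (25/48)ε)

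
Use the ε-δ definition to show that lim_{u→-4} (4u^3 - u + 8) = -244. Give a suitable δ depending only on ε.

δ = min(1, ε/243)

Let ε > 0 be given. We want δ > 0 such that 0 < |u + 4| < δ implies |(4u^3 - u + 8) + 244| < ε.
(4u^3 - u + 8) + 244 = 4u^3 - u + 252 = (u + 4)(4u^2 - 16u + 63).
So |(4u^3 - u + 8) + 244| = |u + 4|·|4u^2 - 16u + 63|.
Assume first that |u + 4| < 1, so |u| < 5. Then |4u^2 - 16u + 63| ≤ 4·5^2 + 16·5 + 63 = 243.
Hence |(4u^3 - u + 8) + 244| ≤ 243|u + 4| < ε provided |u + 4| < ε/243.
Take δ = min(1, ε/243). Then 0 < |u + 4| < δ gives both |u + 4| < 1 and |u + 4| < ε/243, so |(4u^3 - u + 8) + 244| < ε.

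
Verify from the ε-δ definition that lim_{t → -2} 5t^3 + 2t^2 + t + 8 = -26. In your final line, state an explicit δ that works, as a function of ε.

δ = min(1, ε/86)

Fix ε > 0. We want δ > 0 such that 0 < |t + 2| < δ implies |(5t^3 + 2t^2 + t + 8) + 26| < ε.
(5t^3 + 2t^2 + t + 8) + 26 = 5t^3 + 2t^2 + t + 34 = (t + 2)(5t^2 - 8t + 17).
So |(5t^3 + 2t^2 + t + 8) + 26| = |t + 2|·|5t^2 - 8t + 17|.
Require δ ≤ 1. Then |t + 2| < 1 gives |t| < 3, and by the triangle inequality |5t^2 - 8t + 17| ≤ 5·3^2 + 8·3 + 17 = 86.
Hence |(5t^3 + 2t^2 + t + 8) + 26| ≤ 86|t + 2| < ε provided |t + 2| < ε/86.
Choosing δ = min(1, ε/86) ensures both conditions, hence |(5t^3 + 2t^2 + t + 8) + 26| < ε.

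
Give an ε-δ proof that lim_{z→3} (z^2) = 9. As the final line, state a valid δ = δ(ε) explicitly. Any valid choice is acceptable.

δ = min(1, ε/7)

Fix ε > 0. We seek δ > 0 with 0 < |z − 3| < δ ⇒ |z^2 − 9| < ε.
Factor: z^2 − 9 = (z − 3)(z + 3), so |z^2 − 9| = |z − 3|·|z + 3|.
Restrict δ ≤ 1. Then |z − 3| < 1 gives |z| < 4, so by the triangle inequality |z + 3| ≤ 4 + 3 = 7.
Hence |z^2 − 9| ≤ 7|z − 3|, which is < ε once |z − 3| < ε/7.
Take δ = min(1, ε/7). If 0 < |z − 3| < δ then both bounds hold and |z^2 − 9| ≤ 7|z − 3| < 7·(ε/7) = ε.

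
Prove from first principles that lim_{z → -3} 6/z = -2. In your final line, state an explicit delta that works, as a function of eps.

delta = min(3/2, (3/4)eps)

Fix eps > 0. We seek delta > 0 such that 0 < |z + 3| < delta implies |6/z + 2| < eps.
|6/z + 2| = 6·|-3 − z|/(3·|z|) = 6|z + 3|/(3|z|).
Restrict delta ≤ 3/2. Then |z + 3| < 3/2 gives |z| > 3/2, so 3|z| > 9/2.
Then |6/z + 2| < 6|z + 3|/(9/2), which is < eps when |z + 3| < (3/4)eps.
Take delta = min(3/2, (3/4)eps). Then 0 < |z + 3| < delta gives both |z + 3| < 3/2 and |z + 3| < (3/4)eps, so |6/z + 2| < eps.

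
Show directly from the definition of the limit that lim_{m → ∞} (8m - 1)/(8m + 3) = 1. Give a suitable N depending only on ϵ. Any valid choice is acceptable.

N = (1/2)/ϵ

Let ϵ > 0 be given. For m ≥ 1, |(8m - 1)/(8m + 3) − 1| = |-32|/(8(8m + 3)) = 32/(8(8m + 3)).
Since 8m + 3 ≥ 8m for m ≥ 1, this is ≤ 32/(8·8m) = (1/2)/m.
So |(8m - 1)/(8m + 3) − 1| < ϵ whenever m > (1/2)/ϵ.
Take N = (1/2)/ϵ. If m > N then |(8m - 1)/(8m + 3) − 1| ≤ (1/2)/m < ϵ.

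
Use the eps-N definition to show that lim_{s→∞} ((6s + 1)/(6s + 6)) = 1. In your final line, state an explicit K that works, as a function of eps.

K = (5/6)/eps

Let eps > 0. We seek K > 0 such that s > K implies |(6s + 1)/(6s + 6) − 1| < eps.
(6s + 1)/(6s + 6) − 1 = (6(6s + 1) − 6(6s + 6)) / (6(6s + 6)) = -30/(6(6s + 6)).
For s > 0 we have 6s + 6 > 6s, so |(6s + 1)/(6s + 6) − 1| = 30/(6(6s + 6)) < 30/(6·6s) = (5/6)/s.
Thus |(6s + 1)/(6s + 6) − 1| < eps whenever s > (5/6)/eps.
Take K = (5/6)/eps. If s > K then |(6s + 1)/(6s + 6) − 1| < (5/6)/s < eps.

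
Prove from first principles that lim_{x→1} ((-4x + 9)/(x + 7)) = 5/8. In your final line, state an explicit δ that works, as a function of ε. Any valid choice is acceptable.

Suppose ε > 0. We want δ > 0 with 0 < |x − 1| < δ ⇒ |(-4x + 9)/(x + 7) − (5/8)| < ε.
Combining over a common denominator, (-4x + 9)/(x + 7) − (5/8) = [(-4x + 9)·8 − 5·(x + 7)] / [8·(x + 7)] = -37(x − 1) / (8(x + 7)).
So |(-4x + 9)/(x + 7) − (5/8)| = 37|x − 1| / (8·|x + 7|).
Require δ ≤ 4, so |x + 7| ≥ |8| − |x − 1| > 8 − 4 = 4.
Hence |(-4x + 9)/(x + 7) − (5/8)| < 37|x − 1|/(8·4) = (37/32)|x − 1|, which is < ε once |x − 1| < (32/37)ε.
Take δ = min(4, (32/37)ε). Then 0 < |x − 1| < δ forces both bounds, so |(-4x + 9)/(x + 7) − (5/8)| < ε.

δ = min(4, (32/37)ε)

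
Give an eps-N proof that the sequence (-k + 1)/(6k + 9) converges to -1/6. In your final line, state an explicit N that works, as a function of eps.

N = (5/12)/eps

Let eps > 0. For k ≥ 1, |(-k + 1)/(6k + 9) + 1/6| = |15|/(6(6k + 9)) = 15/(6(6k + 9)).
Since 6k + 9 ≥ 6k for k ≥ 1, this is ≤ 15/(6·6k) = (5/12)/k.
So |(-k + 1)/(6k + 9) + 1/6| < eps whenever k > (5/12)/eps.
Take N = (5/12)/eps. If k > N then |(-k + 1)/(6k + 9) + 1/6| ≤ (5/12)/k < eps.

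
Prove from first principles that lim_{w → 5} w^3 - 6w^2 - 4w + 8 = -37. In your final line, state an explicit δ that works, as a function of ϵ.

δ = min(1, ϵ/51)

Let ϵ > 0 be given. We want δ > 0 such that 0 < |w − 5| < δ implies |(w^3 - 6w^2 - 4w + 8) + 37| < ϵ.
(w^3 - 6w^2 - 4w + 8) + 37 = w^3 - 6w^2 - 4w + 45 = (w − 5)(w^2 - w - 9).
So |(w^3 - 6w^2 - 4w + 8) + 37| = |w − 5|·|w^2 - w - 9|.
Assume first that |w − 5| < 1, so |w| < 6. Then |w^2 - w - 9| ≤ 6^2 + 6 + 9 = 51.
Hence |(w^3 - 6w^2 - 4w + 8) + 37| ≤ 51|w − 5| < ϵ provided |w − 5| < ϵ/51.
Choosing δ = min(1, ϵ/51) ensures both conditions, hence |(w^3 - 6w^2 - 4w + 8) + 37| < ϵ.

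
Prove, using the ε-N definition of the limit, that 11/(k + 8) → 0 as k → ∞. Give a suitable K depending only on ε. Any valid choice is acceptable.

K = 11/ε

Fix ε > 0. For k ≥ 1, |11/(k + 8) − 0| = 11/(k + 8) ≤ 11/k.
We need 11/k < ε, i.e. k > 11/ε.
Take K = 11/ε. If k > K then |11/(k + 8)| ≤ 11/k < ε.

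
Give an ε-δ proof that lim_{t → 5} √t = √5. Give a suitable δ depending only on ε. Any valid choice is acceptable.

δ = min(5, √5·ε)

Let ε > 0 be given. We want δ > 0 such that 0 < |t − 5| < δ implies |√t − √5| < ε.
Multiplying by the conjugate, |√t − √5| = |t − 5|/(√t + √5).
Restrict δ ≤ 5 so that |t − 5| < 5 forces t > 0, and then √t + √5 > √5.
Hence |√t − √5| < |t − 5|/√5, which is < ε once |t − 5| < √5·ε.
Take δ = min(5, √5·ε). If 0 < |t − 5| < δ then t > 0 and |√t − √5| < |t − 5|/√5 < ε.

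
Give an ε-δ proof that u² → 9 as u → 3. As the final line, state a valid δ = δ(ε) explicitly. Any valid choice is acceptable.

Suppose ε > 0. We seek δ > 0 with 0 < |u − 3| < δ ⇒ |u² − 9| < ε.
Factor: u² − 9 = (u − 3)(u + 3), so |u² − 9| = |u − 3|·|u + 3|.
Restrict δ ≤ 2. Then |u − 3| < 2 gives |u| < 5, so by the triangle inequality |u + 3| ≤ 5 + 3 = 8.
Hence |u² − 9| ≤ 8|u − 3|, which is < ε once |u − 3| < ε/8.
Take δ = min(2, ε/8). If 0 < |u − 3| < δ then both bounds hold and |u² − 9| ≤ 8|u − 3| < 8·(ε/8) = ε.

δ = min(2, ε/8)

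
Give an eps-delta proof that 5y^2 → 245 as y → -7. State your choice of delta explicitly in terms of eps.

delta = min(1, eps/75)

Let eps > 0. We want delta > 0 such that 0 < |y + 7| < delta implies |(5y^2) − 245| < eps.
(5y^2) − 245 = 5y^2 - 245 = (y + 7)(5y - 35).
So |(5y^2) − 245| = |y + 7|·|5y - 35|.
Assume first that |y + 7| < 1, so |y| < 8. Then |5y - 35| ≤ 5·8 + 35 = 75.
Hence |(5y^2) − 245| ≤ 75|y + 7| < eps provided |y + 7| < eps/75.
Take delta = min(1, eps/75). Then 0 < |y + 7| < delta gives both |y + 7| < 1 and |y + 7| < eps/75, so |(5y^2) − 245| < eps.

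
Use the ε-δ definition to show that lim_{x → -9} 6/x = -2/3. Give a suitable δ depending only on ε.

Let ε > 0 be given. We seek δ > 0 such that 0 < |x + 9| < δ implies |6/x + 2/3| < ε.
|6/x + 2/3| = 6·|-9 − x|/(9·|x|) = 6|x + 9|/(9|x|).
Restrict δ ≤ 9/2. Then |x + 9| < 9/2 gives |x| > 9/2, so 9|x| > 81/2.
Then |6/x + 2/3| < 6|x + 9|/(81/2), which is < ε when |x + 9| < (27/4)ε.
Take δ = min(9/2, (27/4)ε). Then 0 < |x + 9| < δ gives both |x + 9| < 9/2 and |x + 9| < (27/4)ε, so |6/x + 2/3| < ε.

δ = min(9/2, (27/4)ε)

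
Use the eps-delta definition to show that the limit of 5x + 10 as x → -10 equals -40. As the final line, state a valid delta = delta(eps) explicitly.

delta = eps/5

Suppose eps > 0. We need delta > 0 so that 0 < |x + 10| < delta implies |(5x + 10) + 40| < eps.
Since (5x + 10) + 40 = 5(x + 10), we have |(5x + 10) + 40| = 5|x + 10|.
Thus it suffices that |x + 10| < eps/5.
Take delta = eps/5. If 0 < |x + 10| < delta then |(5x + 10) + 40| = 5|x + 10| < 5·(eps/5) = eps.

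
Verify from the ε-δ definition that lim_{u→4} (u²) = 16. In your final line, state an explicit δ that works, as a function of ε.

Let ε > 0. We seek δ > 0 with 0 < |u − 4| < δ ⇒ |u² − 16| < ε.
Factor: u² − 16 = (u − 4)(u + 4), so |u² − 16| = |u − 4|·|u + 4|.
Restrict δ ≤ 2. Then |u − 4| < 2 gives |u| < 6, so by the triangle inequality |u + 4| ≤ 6 + 4 = 10.
Hence |u² − 16| ≤ 10|u − 4|, which is < ε once |u − 4| < ε/10.
Take δ = min(2, ε/10). If 0 < |u − 4| < δ then both bounds hold and |u² − 16| ≤ 10|u − 4| < 10·(ε/10) = ε.

δ = min(2, ε/10)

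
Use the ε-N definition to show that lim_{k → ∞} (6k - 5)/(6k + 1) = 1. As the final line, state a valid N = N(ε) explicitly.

Suppose ε > 0. For k ≥ 1, |(6k - 5)/(6k + 1) − 1| = |-36|/(6(6k + 1)) = 36/(6(6k + 1)).
Since 6k + 1 ≥ 6k for k ≥ 1, this is ≤ 36/(6·6k) = 1/k.
So |(6k - 5)/(6k + 1) − 1| < ε whenever k > 1/ε.
Take N = 1/ε. If k > N then |(6k - 5)/(6k + 1) − 1| ≤ 1/k < ε.

N = 1/ε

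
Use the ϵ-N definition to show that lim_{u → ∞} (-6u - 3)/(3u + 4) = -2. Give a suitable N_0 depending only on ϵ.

Let ϵ > 0 be given. We seek N_0 > 0 such that u > N_0 implies |(-6u - 3)/(3u + 4) + 2| < ϵ.
(-6u - 3)/(3u + 4) + 2 = (3(-6u - 3) − (-6)(3u + 4)) / (3(3u + 4)) = 15/(3(3u + 4)).
For u > 0 we have 3u + 4 > 3u, so |(-6u - 3)/(3u + 4) + 2| = 15/(3(3u + 4)) < 15/(3·3u) = (5/3)/u.
Thus |(-6u - 3)/(3u + 4) + 2| < ϵ whenever u > (5/3)/ϵ.
Take N_0 = (5/3)/ϵ. If u > N_0 then |(-6u - 3)/(3u + 4) + 2| < (5/3)/u < ϵ.

N_0 = (5/3)/ϵ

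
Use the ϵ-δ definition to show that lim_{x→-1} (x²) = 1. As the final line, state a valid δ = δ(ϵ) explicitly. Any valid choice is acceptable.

Let ϵ > 0. We seek δ > 0 with 0 < |x + 1| < δ ⇒ |x² − 1| < ϵ.
Factor: x² − 1 = (x + 1)(x - 1), so |x² − 1| = |x + 1|·|x - 1|.
Restrict δ ≤ 1. Then |x + 1| < 1 gives |x| < 2, so by the triangle inequality |x - 1| ≤ 2 + 1 = 3.
Hence |x² − 1| ≤ 3|x + 1|, which is < ϵ once |x + 1| < ϵ/3.
Take δ = min(1, ϵ/3). If 0 < |x + 1| < δ then both bounds hold and |x² − 1| ≤ 3|x + 1| < 3·(ϵ/3) = ϵ.

δ = min(1, ϵ/3)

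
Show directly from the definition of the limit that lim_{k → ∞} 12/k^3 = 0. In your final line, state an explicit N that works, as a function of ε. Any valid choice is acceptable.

Fix ε > 0. For k ≥ 1, |12/k^3 − 0| = 12/k^3.
12/k^3 < ε ⇔ k^3 > 12/ε ⇔ k > (12/ε)^{1/3}.
Take N = (12/ε)^{1/3}. Then k > N implies 12/k^3 < ε.

N = (12/ε)^{1/3}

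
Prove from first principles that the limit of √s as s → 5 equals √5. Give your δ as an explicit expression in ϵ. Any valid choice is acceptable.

Fix ϵ > 0. We want δ > 0 such that 0 < |s − 5| < δ implies |√s − √5| < ϵ.
Rationalise: √s − √5 = (s − 5)/(√s + √5), so |√s − √5| = |s − 5|/(√s + √5).
Restrict δ ≤ 5 so that |s − 5| < 5 forces s > 0, and then √s + √5 > √5.
Hence |√s − √5| < |s − 5|/√5, which is < ϵ once |s − 5| < √5·ϵ.
Take δ = min(5, √5·ϵ). If 0 < |s − 5| < δ then s > 0 and |√s − √5| < |s − 5|/√5 < ϵ.

δ = min(5, √5·ϵ)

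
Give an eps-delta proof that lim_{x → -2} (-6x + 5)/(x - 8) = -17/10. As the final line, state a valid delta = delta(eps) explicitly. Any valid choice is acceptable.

delta = min(5, (50/43)eps)

Let eps > 0. We want delta > 0 with 0 < |x + 2| < delta ⇒ |(-6x + 5)/(x - 8) + 17/10| < eps.
Combining over a common denominator, (-6x + 5)/(x - 8) + 17/10 = [(-6x + 5)·(-10) − 17·(x - 8)] / [(-10)·(x - 8)] = 43(x + 2) / ((-10)(x - 8)).
So |(-6x + 5)/(x - 8) + 17/10| = 43|x + 2| / (10·|x − 8|).
Require delta ≤ 5, so |x − 8| ≥ |-10| − |x + 2| > 10 − 5 = 5.
Hence |(-6x + 5)/(x - 8) + 17/10| < 43|x + 2|/(10·5) = (43/50)|x + 2|, which is < eps once |x + 2| < (50/43)eps.
Take delta = min(5, (50/43)eps). Then 0 < |x + 2| < delta forces both bounds, so |(-6x + 5)/(x - 8) + 17/10| < eps.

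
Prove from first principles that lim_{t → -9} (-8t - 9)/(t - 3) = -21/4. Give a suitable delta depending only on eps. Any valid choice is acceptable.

Let eps > 0. We want delta > 0 with 0 < |t + 9| < delta ⇒ |(-8t - 9)/(t - 3) + 21/4| < eps.
Combining over a common denominator, (-8t - 9)/(t - 3) + 21/4 = [(-8t - 9)·(-12) − 63·(t - 3)] / [(-12)·(t - 3)] = 33(t + 9) / ((-12)(t - 3)).
So |(-8t - 9)/(t - 3) + 21/4| = 33|t + 9| / (12·|t − 3|).
Require delta ≤ 6, so |t − 3| ≥ |-12| − |t + 9| > 12 − 6 = 6.
Hence |(-8t - 9)/(t - 3) + 21/4| < 33|t + 9|/(12·6) = (11/24)|t + 9|, which is < eps once |t + 9| < (24/11)eps.
Take delta = min(6, (24/11)eps). Then 0 < |t + 9| < delta forces both bounds, so |(-8t - 9)/(t - 3) + 21/4| < eps.

delta = min(6, (24/11)eps)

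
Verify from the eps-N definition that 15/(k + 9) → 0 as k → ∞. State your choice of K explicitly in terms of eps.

K = 15/eps

Suppose eps > 0. For k ≥ 1, |15/(k + 9) − 0| = 15/(k + 9) ≤ 15/k.
We need 15/k < eps, i.e. k > 15/eps.
Take K = 15/eps. If k > K then |15/(k + 9)| ≤ 15/k < eps.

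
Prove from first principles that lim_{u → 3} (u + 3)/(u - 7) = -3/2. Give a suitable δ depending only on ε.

Let ε > 0 be given. We want δ > 0 with 0 < |u − 3| < δ ⇒ |(u + 3)/(u - 7) + 3/2| < ε.
Combining over a common denominator, (u + 3)/(u - 7) + 3/2 = [(u + 3)·(-4) − 6·(u - 7)] / [(-4)·(u - 7)] = -10(u − 3) / ((-4)(u - 7)).
So |(u + 3)/(u - 7) + 3/2| = 10|u − 3| / (4·|u − 7|).
Restrict δ ≤ 2. Then |u − 3| < 2 gives |u − 7| = |(u − 3) + (-4)| ≥ 4 − 2 = 2.
Hence |(u + 3)/(u - 7) + 3/2| < 10|u − 3|/(4·2) = (5/4)|u − 3|, which is < ε once |u − 3| < (4/5)ε.
Take δ = min(2, (4/5)ε). Then 0 < |u − 3| < δ forces both bounds, so |(u + 3)/(u - 7) + 3/2| < ε.

δ = min(2, (4/5)ε)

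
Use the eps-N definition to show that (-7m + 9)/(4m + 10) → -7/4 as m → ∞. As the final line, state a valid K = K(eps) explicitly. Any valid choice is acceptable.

Let eps > 0. For m ≥ 1, |(-7m + 9)/(4m + 10) + 7/4| = |106|/(4(4m + 10)) = 106/(4(4m + 10)).
Since 4m + 10 ≥ 4m for m ≥ 1, this is ≤ 106/(4·4m) = (53/8)/m.
So |(-7m + 9)/(4m + 10) + 7/4| < eps whenever m > (53/8)/eps.
Take K = (53/8)/eps. If m > K then |(-7m + 9)/(4m + 10) + 7/4| ≤ (53/8)/m < eps.

K = (53/8)/eps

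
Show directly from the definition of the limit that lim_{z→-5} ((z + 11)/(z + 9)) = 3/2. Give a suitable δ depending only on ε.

δ = min(2, 4ε)

Let ε > 0 be given. We want δ > 0 with 0 < |z + 5| < δ ⇒ |(z + 11)/(z + 9) − (3/2)| < ε.
Combining over a common denominator, (z + 11)/(z + 9) − (3/2) = [(z + 11)·4 − 6·(z + 9)] / [4·(z + 9)] = -2(z + 5) / (4(z + 9)).
So |(z + 11)/(z + 9) − (3/2)| = 2|z + 5| / (4·|z + 9|).
Require δ ≤ 2, so |z + 9| ≥ |4| − |z + 5| > 4 − 2 = 2.
Hence |(z + 11)/(z + 9) − (3/2)| < 2|z + 5|/(4·2) = (1/4)|z + 5|, which is < ε once |z + 5| < 4ε.
Take δ = min(2, 4ε). Then 0 < |z + 5| < δ forces both bounds, so |(z + 11)/(z + 9) − (3/2)| < ε.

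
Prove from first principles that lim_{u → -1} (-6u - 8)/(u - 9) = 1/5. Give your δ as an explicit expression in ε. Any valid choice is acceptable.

δ = min(5, (25/31)ε)

Suppose ε > 0. We want δ > 0 with 0 < |u + 1| < δ ⇒ |(-6u - 8)/(u - 9) − (1/5)| < ε.
Combining over a common denominator, (-6u - 8)/(u - 9) − (1/5) = [(-6u - 8)·(-10) − (-2)·(u - 9)] / [(-10)·(u - 9)] = 62(u + 1) / ((-10)(u - 9)).
So |(-6u - 8)/(u - 9) − (1/5)| = 62|u + 1| / (10·|u − 9|).
Require δ ≤ 5, so |u − 9| ≥ |-10| − |u + 1| > 10 − 5 = 5.
Hence |(-6u - 8)/(u - 9) − (1/5)| < 62|u + 1|/(10·5) = (31/25)|u + 1|, which is < ε once |u + 1| < (25/31)ε.
Take δ = min(5, (25/31)ε). Then 0 < |u + 1| < δ forces both bounds, so |(-6u - 8)/(u - 9) − (1/5)| < ε.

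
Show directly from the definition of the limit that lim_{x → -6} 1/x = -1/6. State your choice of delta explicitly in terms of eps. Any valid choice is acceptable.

Let eps > 0. We seek delta > 0 such that 0 < |x + 6| < delta implies |1/x + 1/6| < eps.
|1/x + 1/6| = |-6 − x|/(6·|x|) = |x + 6|/(6|x|).
Require delta ≤ 3 so that |x| > 6 − 3 = 3, hence 6|x| > 18.
Then |1/x + 1/6| < |x + 6|/18, which is < eps when |x + 6| < 18eps.
Take delta = min(3, 18eps). Then 0 < |x + 6| < delta gives both |x + 6| < 3 and |x + 6| < 18eps, so |1/x + 1/6| < eps.

delta = min(3, 18eps)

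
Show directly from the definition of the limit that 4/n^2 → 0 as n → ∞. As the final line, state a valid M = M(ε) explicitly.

Suppose ε > 0. For n ≥ 1, |4/n^2 − 0| = 4/n^2.
4/n^2 < ε ⇔ n^2 > 4/ε ⇔ n > (4/ε)^{1/2}.
Take M = (4/ε)^{1/2}. Then n > M implies 4/n^2 < ε.

M = (4/ε)^{1/2}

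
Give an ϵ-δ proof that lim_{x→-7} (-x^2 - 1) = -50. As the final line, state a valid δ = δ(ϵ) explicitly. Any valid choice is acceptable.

Let ϵ > 0. We want δ > 0 such that 0 < |x + 7| < δ implies |(-x^2 - 1) + 50| < ϵ.
(-x^2 - 1) + 50 = -x^2 + 49 = (x + 7)(-x + 7).
So |(-x^2 - 1) + 50| = |x + 7|·|-x + 7|.
Assume first that |x + 7| < 1, so |x| < 8. Then |-x + 7| ≤ 8 + 7 = 15.
Hence |(-x^2 - 1) + 50| ≤ 15|x + 7| < ϵ provided |x + 7| < ϵ/15.
Choosing δ = min(1, ϵ/15) ensures both conditions, hence |(-x^2 - 1) + 50| < ϵ.

δ = min(1, ϵ/15)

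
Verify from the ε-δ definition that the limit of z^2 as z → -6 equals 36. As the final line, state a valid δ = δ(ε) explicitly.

δ = min(1, ε/13)

Suppose ε > 0. We seek δ > 0 with 0 < |z + 6| < δ ⇒ |z^2 − 36| < ε.
Factor: z^2 − 36 = (z + 6)(z - 6), so |z^2 − 36| = |z + 6|·|z - 6|.
Impose δ ≤ 1 so that |z| < 7; then |z - 6| ≤ 13.
Hence |z^2 − 36| ≤ 13|z + 6|, which is < ε once |z + 6| < ε/13.
Take δ = min(1, ε/13). If 0 < |z + 6| < δ then both bounds hold and |z^2 − 36| ≤ 13|z + 6| < 13·(ε/13) = ε.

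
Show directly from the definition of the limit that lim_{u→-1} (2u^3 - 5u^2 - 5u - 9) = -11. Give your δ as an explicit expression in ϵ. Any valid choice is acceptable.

Let ϵ > 0. We want δ > 0 such that 0 < |u + 1| < δ implies |(2u^3 - 5u^2 - 5u - 9) + 11| < ϵ.
(2u^3 - 5u^2 - 5u - 9) + 11 = 2u^3 - 5u^2 - 5u + 2 = (u + 1)(2u^2 - 7u + 2).
So |(2u^3 - 5u^2 - 5u - 9) + 11| = |u + 1|·|2u^2 - 7u + 2|.
Require δ ≤ 1. Then |u + 1| < 1 gives |u| < 2, and by the triangle inequality |2u^2 - 7u + 2| ≤ 2·2^2 + 7·2 + 2 = 24.
Hence |(2u^3 - 5u^2 - 5u - 9) + 11| ≤ 24|u + 1| < ϵ provided |u + 1| < ϵ/24.
Take δ = min(1, ϵ/24). Then 0 < |u + 1| < δ gives both |u + 1| < 1 and |u + 1| < ϵ/24, so |(2u^3 - 5u^2 - 5u - 9) + 11| < ϵ.

δ = min(1, ϵ/24)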